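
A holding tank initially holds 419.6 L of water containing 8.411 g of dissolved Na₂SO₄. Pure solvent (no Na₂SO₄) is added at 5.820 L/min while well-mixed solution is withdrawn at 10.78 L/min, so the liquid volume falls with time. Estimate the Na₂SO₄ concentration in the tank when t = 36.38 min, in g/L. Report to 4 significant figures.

Let m(t) be the amount of Na₂SO₄. Volume: V(t) = V₀ + (Q_in − Q_out) t = 419.6 − 4.96000 t; V(36.38) = 239.155 L.
Solute balance: dm/dt = 0 − Q_out C = −Q_out m/V(t).
dm/m = −Q_out dt/(V₀ − 4.96000 t); integrating gives ln(m/m₀) = −(Q_out/(Q_in−Q_out)) ln(V/V₀).
m = m₀ (V₀/V)^(Q_out/(Q_in−Q_out)) = 8.411 × (419.6/239.155)^(-2.17339) = 2.47858 g.
C = m/V = 2.47858/239.155 = 0.0103639 g/L.

0.01036 g/L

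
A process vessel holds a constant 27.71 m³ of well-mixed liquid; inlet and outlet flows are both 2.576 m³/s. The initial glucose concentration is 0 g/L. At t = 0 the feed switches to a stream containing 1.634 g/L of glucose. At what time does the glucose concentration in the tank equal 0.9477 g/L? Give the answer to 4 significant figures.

Accumulation = in − out for the solute gives V dC/dt = Q(C_in − C), so τ = V/Q = 10.7570 s.
C(t) = C_in + (C₀ − C_in) e^(−t/τ). Set C = 0.9477 and solve for t:
e^(−t/τ) = (C − C_in)/(C₀ − C_in) = (0.9477 − 1.634)/(0 − 1.634) = 0.420012
t = −τ ln(…) = 10.7570 × 0.867471 = 9.33138 s.

9.331 s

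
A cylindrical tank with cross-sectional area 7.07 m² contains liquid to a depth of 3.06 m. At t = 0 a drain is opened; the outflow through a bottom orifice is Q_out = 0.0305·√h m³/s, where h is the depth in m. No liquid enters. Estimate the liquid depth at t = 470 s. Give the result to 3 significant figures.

A dh/dt = −Q_out = −0.0305 √h.
Separate and integrate: 2(√h − √h₀) = −(0.0305/A) t.
√h = √3.06 − 0.0305·470/(2·7.07) = 1.7493 − 1.0138 = 0.73549.
h = 0.73549² = 0.54095 m.

0.541 m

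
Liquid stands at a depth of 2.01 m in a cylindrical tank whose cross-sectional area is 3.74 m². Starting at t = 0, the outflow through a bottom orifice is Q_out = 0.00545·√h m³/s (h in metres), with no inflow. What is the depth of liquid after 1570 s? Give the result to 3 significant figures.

With no inflow, A dh/dt = −0.00545 √h.
Separate and integrate: 2(√h − √h₀) = −(0.00545/A) t.
√h = √2.01 − 0.00545·1570/(2·3.74) = 1.4177 − 1.1439 = 0.27383.
h = 0.27383² = 0.074982 m.

0.0750 m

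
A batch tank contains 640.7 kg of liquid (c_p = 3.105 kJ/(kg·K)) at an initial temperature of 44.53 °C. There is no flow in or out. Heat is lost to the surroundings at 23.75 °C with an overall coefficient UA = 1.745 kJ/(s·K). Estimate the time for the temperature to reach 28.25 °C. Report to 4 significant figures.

Heat balance on the well-mixed liquid: M c_p dT/dt = −UA(T − T_amb).
τ = M c_p/UA = 1140.04 s; T_ss = T_amb = 23.7500 °C.
T(t) = T_ss + (T₀ − T_ss)e^(−t/τ); set T = 28.25:
t = −τ ln[(T − T_ss)/(T₀ − T_ss)] = −1140.04 · ln(0.216554) = 1744.17 s.

1744 s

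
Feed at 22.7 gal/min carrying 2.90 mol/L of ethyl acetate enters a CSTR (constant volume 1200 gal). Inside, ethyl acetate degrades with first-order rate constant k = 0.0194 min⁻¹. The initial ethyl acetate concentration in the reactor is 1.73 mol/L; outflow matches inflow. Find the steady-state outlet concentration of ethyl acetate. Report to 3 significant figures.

1.43 mol/L

Accumulation = in − out − consumed: V dC/dt = Q C_in − Q C − k V C.
Steady state (dC/dt = 0): C_ss = Q C_in/(Q + kV) = C_in/(1 + kV/Q).
C_ss = 22.7·2.90/(22.7 + 0.0194·1200) = 65.830/45.980 = 1.4317 mol/L.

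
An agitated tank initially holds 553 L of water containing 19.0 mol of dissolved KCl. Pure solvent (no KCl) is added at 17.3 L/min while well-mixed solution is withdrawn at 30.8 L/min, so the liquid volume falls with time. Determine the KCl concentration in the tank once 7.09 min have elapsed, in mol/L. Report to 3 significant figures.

0.0269 mol/L

Let m(t) be the amount of KCl. Volume: V(t) = V₀ + (Q_in − Q_out) t = 553 − 13.500 t; V(7.09) = 457.28 L.
Solute balance: dm/dt = 0 − Q_out C = −Q_out m/V(t).
dm/m = −Q_out dt/(V₀ − 13.500 t); integrating gives ln(m/m₀) = −(Q_out/(Q_in−Q_out)) ln(V/V₀).
m = m₀ (V₀/V)^(Q_out/(Q_in−Q_out)) = 19.0 × (553/457.28)^(-2.2815) = 12.315 mol.
C = m/V = 12.315/457.28 = 0.026931 mol/L.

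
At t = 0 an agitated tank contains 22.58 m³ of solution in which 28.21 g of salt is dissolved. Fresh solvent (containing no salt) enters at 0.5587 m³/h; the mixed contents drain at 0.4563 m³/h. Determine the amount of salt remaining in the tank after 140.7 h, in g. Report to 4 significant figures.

3.128 g

Total volume: dV/dt = Q_in − Q_out = 0.102400 m³/h, so V(t) = 22.58 + 0.102400 t and V(140.7) = 36.9877 m³.
Solute balance: dm/dt = 0 − Q_out C = −Q_out m/V(t).
Separate: dm/m = −Q_out dt/V(t) ⇒ ln(m/m₀) = −(Q_out/(Q_in−Q_out)) ln(V/V₀).
m = m₀ (V₀/V)^(Q_out/(Q_in−Q_out)) = 28.21 × (22.58/36.9877)^(4.45605) = 3.12840 g.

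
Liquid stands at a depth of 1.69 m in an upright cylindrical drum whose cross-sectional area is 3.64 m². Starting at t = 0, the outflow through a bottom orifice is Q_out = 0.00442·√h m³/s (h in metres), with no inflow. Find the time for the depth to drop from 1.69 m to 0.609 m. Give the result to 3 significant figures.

With no inflow, A dh/dt = −0.00442 √h.
Separate and integrate: 2(√h − √h₀) = −(0.00442/A) t.
t = 2A(√h₀ − √h)/0.00442 = 2·3.64·(√1.69 − √0.609)/0.00442
  = 7.2800 × (1.3000 − 0.78038) / 0.00442 = 855.84 s.

856 s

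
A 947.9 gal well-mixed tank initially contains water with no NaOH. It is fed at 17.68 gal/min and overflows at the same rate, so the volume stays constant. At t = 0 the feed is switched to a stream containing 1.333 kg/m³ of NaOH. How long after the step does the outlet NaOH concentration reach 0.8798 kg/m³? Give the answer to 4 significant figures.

Species balance on the tank: V dC/dt = Q(C_in − C), so τ = V/Q = 53.6143 min.
C(t) = C_in + (C₀ − C_in) e^(−t/τ). Set C = 0.8798 and solve for t:
e^(−t/τ) = (C − C_in)/(C₀ − C_in) = (0.8798 − 1.333)/(0 − 1.333) = 0.339985
t = −τ ln(…) = 53.6143 × 1.07885 = 57.8419 min.

57.84 min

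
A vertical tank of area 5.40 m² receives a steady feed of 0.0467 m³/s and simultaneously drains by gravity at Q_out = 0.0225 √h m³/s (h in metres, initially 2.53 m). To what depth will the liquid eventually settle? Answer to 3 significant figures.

Level balance: A dh/dt = 0.0467 − 0.0225 √h. Setting dh/dt = 0:
Q_in = 0.0225 √h_ss ⇒ √h_ss = 0.0467/0.0225 = 2.0756.
h_ss = 2.0756² = 4.3079 m. (Since h₀ = 2.53 m < h_ss, the level will rise toward this value.)

4.31 m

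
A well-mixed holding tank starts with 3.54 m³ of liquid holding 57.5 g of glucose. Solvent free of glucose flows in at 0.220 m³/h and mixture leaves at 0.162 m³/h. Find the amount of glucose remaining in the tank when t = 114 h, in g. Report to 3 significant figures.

3.03 g

Total volume: dV/dt = Q_in − Q_out = 0.058000 m³/h, so V(t) = 3.54 + 0.058000 t and V(114) = 10.152 m³.
Solute balance: dm/dt = 0 − Q_out C = −Q_out m/V(t).
dm/m = −Q_out dt/(V₀ + 0.058000 t); integrating gives ln(m/m₀) = −(Q_out/(Q_in−Q_out)) ln(V/V₀).
m = m₀ (V₀/V)^(Q_out/(Q_in−Q_out)) = 57.5 × (3.54/10.152)^(2.7931) = 3.0317 g.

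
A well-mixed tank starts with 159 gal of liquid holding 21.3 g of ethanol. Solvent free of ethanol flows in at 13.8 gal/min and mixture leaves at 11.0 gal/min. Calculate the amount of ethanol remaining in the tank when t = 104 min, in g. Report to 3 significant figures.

0.357 g

Total volume: dV/dt = Q_in − Q_out = 2.8000 gal/min, so V(t) = 159 + 2.8000 t and V(104) = 450.20 gal.
Species balance (pure solvent in): dm/dt = −Q_out · m/V(t).
Separate: dm/m = −Q_out dt/V(t) ⇒ ln(m/m₀) = −(Q_out/(Q_in−Q_out)) ln(V/V₀).
m = m₀ (V₀/V)^(Q_out/(Q_in−Q_out)) = 21.3 × (159/450.20)^(3.9286) = 0.35697 g.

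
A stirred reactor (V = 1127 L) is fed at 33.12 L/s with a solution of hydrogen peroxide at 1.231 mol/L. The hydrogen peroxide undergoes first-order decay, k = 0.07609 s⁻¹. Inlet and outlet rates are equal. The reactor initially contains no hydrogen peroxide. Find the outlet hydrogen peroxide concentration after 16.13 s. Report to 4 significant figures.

Accumulation = in − out − consumed: V dC/dt = Q C_in − Q C − k V C.
This is linear with rate a = Q/V + k = 0.105478 s⁻¹.
C_ss = Q C_in/(Q + kV) = 0.342976 mol/L; C(t) = C_ss + (C₀ − C_ss) e^(−a t).
C(16.13) = 0.342976 + (-0.342976)·e^(−0.105478·16.13) = 0.342976 + (-0.342976)·0.182436 = 0.280405 mol/L.

0.2804 mol/L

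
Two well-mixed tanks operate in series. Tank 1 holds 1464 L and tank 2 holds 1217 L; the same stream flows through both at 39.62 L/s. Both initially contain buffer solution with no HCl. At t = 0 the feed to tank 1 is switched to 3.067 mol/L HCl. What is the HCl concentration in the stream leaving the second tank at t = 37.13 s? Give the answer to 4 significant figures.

Each tank obeys Vᵢ dCᵢ/dt = Q(Cᵢ₋₁ − Cᵢ), so τᵢ = Vᵢ/Q.
τ₁ = 1464/39.62 = 36.9510 s; τ₂ = 1217/39.62 = 30.7168 s.
Tank 1: C₁ = C_in(1 − e^(−t/τ₁)). Tank 2 (τ₁ ≠ τ₂): C₂ = C_in[1 − (τ₁ e^(−t/τ₁) − τ₂ e^(−t/τ₂))/(τ₁ − τ₂)].
At t = 37.13: e^(−t/τ₁) = 0.366102, e^(−t/τ₂) = 0.298560.
C₂ = 3.067·[1 − (36.9510·0.366102 − 30.7168·0.298560)/(6.23423)] = 3.067·0.301110 = 0.923505 mol/L.

0.9235 mol/L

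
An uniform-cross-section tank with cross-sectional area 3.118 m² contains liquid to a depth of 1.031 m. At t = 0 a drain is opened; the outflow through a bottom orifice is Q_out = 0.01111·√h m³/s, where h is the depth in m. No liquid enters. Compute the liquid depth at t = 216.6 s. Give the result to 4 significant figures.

0.3963 m

Accumulation of liquid (constant cross-section A): A dh/dt = −0.01111 √h.
Separate and integrate: 2(√h − √h₀) = −(0.01111/A) t.
√h = √1.031 − 0.01111·216.6/(2·3.118) = 1.01538 − 0.385893 = 0.629489.
h = 0.629489² = 0.396257 m.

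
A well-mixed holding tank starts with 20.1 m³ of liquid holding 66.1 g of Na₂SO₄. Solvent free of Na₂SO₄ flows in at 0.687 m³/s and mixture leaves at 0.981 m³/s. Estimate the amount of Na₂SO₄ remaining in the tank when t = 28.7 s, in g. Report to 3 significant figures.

Total volume: dV/dt = Q_in − Q_out = -0.29400 m³/s, so V(t) = 20.1 − 0.29400 t and V(28.7) = 11.662 m³.
No Na₂SO₄ enters, so dm/dt = −Q_out · (m/V).
dm/m = −Q_out dt/(V₀ − 0.29400 t); integrating gives ln(m/m₀) = −(Q_out/(Q_in−Q_out)) ln(V/V₀).
m = m₀ (V₀/V)^(Q_out/(Q_in−Q_out)) = 66.1 × (20.1/11.662)^(-3.3367) = 10.748 g.

10.7 g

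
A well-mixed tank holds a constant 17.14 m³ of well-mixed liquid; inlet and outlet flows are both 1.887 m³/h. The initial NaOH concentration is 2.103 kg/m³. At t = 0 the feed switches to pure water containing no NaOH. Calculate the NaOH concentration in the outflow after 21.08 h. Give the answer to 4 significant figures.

Accumulation = in − out for the solute gives V dC/dt = Q(C_in − C).
Time constant τ = V/Q = 17.14/1.887 = 9.08320 h.
C approaches C_in exponentially: C(t) = C_in + (C₀ − C_in) e^(−t/τ).
C(21.08) = 0 + (2.103 − 0)·e^(−21.08/9.08320) = 0 + (2.10300)·0.0981982 = 0.206511 kg/m³.

0.2065 kg/m³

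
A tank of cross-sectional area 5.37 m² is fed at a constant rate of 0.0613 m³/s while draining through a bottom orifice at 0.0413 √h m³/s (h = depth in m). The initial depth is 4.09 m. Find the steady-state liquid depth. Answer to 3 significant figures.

Volume balance on the tank: A dh/dt = Q_in − 0.0413 √h. At steady state dh/dt = 0:
Q_in = 0.0413 √h_ss ⇒ √h_ss = 0.0613/0.0413 = 1.4843.
h_ss = 1.4843² = 2.2030 m. (Since h₀ = 4.09 m > h_ss, the level will fall toward this value.)

2.20 m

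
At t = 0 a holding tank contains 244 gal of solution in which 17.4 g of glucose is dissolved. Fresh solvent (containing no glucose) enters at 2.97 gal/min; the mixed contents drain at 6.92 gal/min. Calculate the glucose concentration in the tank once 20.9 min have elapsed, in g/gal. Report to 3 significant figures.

Total volume: dV/dt = Q_in − Q_out = -3.9500 gal/min, so V(t) = 244 − 3.9500 t and V(20.9) = 161.44 gal.
Species balance (pure solvent in): dm/dt = −Q_out · m/V(t).
dm/m = −Q_out dt/(V₀ − 3.9500 t); integrating gives ln(m/m₀) = −(Q_out/(Q_in−Q_out)) ln(V/V₀).
m = m₀ (V₀/V)^(Q_out/(Q_in−Q_out)) = 17.4 × (244/161.44)^(-1.7519) = 8.4396 g.
C = m/V = 8.4396/161.44 = 0.052275 g/gal.

0.0523 g/gal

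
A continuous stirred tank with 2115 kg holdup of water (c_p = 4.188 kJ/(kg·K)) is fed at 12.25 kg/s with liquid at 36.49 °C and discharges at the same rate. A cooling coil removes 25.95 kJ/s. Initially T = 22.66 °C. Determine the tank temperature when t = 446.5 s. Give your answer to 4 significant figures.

M c_p dT/dt = ṁ c_p (T_in − T) − Q̇.
τ = M/ṁ = 172.653 s; T_ss = T_in − Q̇/(ṁ c_p) = 36.49 − 25.95/(12.25·4.188) = 35.9842 °C.
T approaches T_ss exponentially: T(t) = T_ss + (T₀ − T_ss) e^(−t/τ).
T(446.5) = 35.9842 + (-13.3242)·e^(−446.5/172.653) = 35.9842 + (-13.3242)·0.0753124 = 34.9807 °C.

34.98 °C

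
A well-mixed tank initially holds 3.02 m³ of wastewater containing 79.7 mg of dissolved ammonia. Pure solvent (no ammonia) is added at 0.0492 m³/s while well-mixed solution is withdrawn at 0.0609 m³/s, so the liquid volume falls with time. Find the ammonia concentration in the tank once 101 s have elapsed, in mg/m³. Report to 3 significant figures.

3.27 mg/m³

Total volume: dV/dt = Q_in − Q_out = -0.011700 m³/s, so V(t) = 3.02 − 0.011700 t and V(101) = 1.8383 m³.
No ammonia enters, so dm/dt = −Q_out · (m/V).
dm/m = −Q_out dt/(V₀ − 0.011700 t); integrating gives ln(m/m₀) = −(Q_out/(Q_in−Q_out)) ln(V/V₀).
m = m₀ (V₀/V)^(Q_out/(Q_in−Q_out)) = 79.7 × (3.02/1.8383)^(-5.2051) = 6.0156 mg.
C = m/V = 6.0156/1.8383 = 3.2724 mg/m³.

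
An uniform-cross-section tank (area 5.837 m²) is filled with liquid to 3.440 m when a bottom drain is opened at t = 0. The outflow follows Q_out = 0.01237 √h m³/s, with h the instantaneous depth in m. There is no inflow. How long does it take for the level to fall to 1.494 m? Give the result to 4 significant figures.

Volume balance on the tank: A dh/dt = −0.01237 √h.
This is separable: 2 d(√h)/dt = −0.01237/A, so √h = √h₀ − (0.01237/(2A)) t.
t = 2A(√h₀ − √h)/0.01237 = 2·5.837·(√3.440 − √1.494)/0.01237
  = 11.6740 × (1.85472 − 1.22229) / 0.01237 = 596.847 s.

596.8 s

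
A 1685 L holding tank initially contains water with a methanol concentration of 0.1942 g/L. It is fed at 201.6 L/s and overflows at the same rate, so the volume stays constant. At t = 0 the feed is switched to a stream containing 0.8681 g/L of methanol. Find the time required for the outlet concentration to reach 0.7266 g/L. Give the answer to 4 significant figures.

Accumulation = in − out for the solute gives V dC/dt = Q(C_in − C), so τ = V/Q = 8.35813 s.
C(t) = C_in + (C₀ − C_in) e^(−t/τ). Set C = 0.7266 and solve for t:
e^(−t/τ) = (C − C_in)/(C₀ − C_in) = (0.7266 − 0.8681)/(0.1942 − 0.8681) = 0.209972
t = −τ ln(…) = 8.35813 × 1.56078 = 13.0452 s.

13.05 s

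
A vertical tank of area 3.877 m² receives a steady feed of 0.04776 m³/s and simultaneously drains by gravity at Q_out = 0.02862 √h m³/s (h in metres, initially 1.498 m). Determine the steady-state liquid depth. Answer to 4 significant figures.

Level balance: A dh/dt = 0.04776 − 0.02862 √h. Setting dh/dt = 0:
Q_in = 0.02862 √h_ss ⇒ √h_ss = 0.04776/0.02862 = 1.66876.
h_ss = 1.66876² = 2.78477 m. (Since h₀ = 1.498 m < h_ss, the level will rise toward this value.)

2.785 m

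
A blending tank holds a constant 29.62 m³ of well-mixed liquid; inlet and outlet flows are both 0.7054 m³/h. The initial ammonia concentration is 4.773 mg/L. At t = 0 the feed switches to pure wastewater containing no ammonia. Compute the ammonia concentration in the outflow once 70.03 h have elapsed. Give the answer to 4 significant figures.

Mass balance on the solute (V constant): V dC/dt = Q(C_in − C).
Rewrite as dC/dt + C/τ = C_in/τ, τ = V/Q = 41.9904 h.
This is linear first-order; C(t) = C_in + (C₀ − C_in) e^(−t/τ).
C(70.03) = 0 + (4.773 − 0)·e^(−70.03/41.9904) = 0 + (4.77300)·0.188669 = 0.900515 mg/L.

0.9005 mg/L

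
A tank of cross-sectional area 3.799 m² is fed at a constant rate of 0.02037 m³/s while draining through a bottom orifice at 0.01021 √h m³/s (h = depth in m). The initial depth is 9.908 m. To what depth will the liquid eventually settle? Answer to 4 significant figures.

Volume balance on the tank: A dh/dt = Q_in − 0.01021 √h. At steady state dh/dt = 0:
Q_in = 0.01021 √h_ss ⇒ √h_ss = 0.02037/0.01021 = 1.99510.
h_ss = 1.99510² = 3.98044 m. (Since h₀ = 9.908 m > h_ss, the level will fall toward this value.)

3.980 m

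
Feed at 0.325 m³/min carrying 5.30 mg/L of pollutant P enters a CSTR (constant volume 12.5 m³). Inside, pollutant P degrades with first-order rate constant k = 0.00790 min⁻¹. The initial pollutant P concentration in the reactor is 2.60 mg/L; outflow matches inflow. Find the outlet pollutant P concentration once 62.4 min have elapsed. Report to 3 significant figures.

3.89 mg/L

Species balance: V dC/dt = Q C_in − Q C − k V C.
This is linear with rate a = Q/V + k = 0.033900 min⁻¹.
C_ss = Q C_in/(Q + kV) = 4.0649 mg/L; C(t) = C_ss + (C₀ − C_ss) e^(−a t).
C(62.4) = 4.0649 + (-1.4649)·e^(−0.033900·62.4) = 4.0649 + (-1.4649)·0.12059 = 3.8882 mg/L.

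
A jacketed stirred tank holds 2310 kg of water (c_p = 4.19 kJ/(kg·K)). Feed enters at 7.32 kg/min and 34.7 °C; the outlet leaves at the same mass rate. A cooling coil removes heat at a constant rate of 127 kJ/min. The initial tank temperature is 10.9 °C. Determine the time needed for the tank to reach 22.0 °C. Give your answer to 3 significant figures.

M c_p dT/dt = ṁ c_p (T_in − T) − Q̇.
τ = M/ṁ = 315.57 min; T_ss = T_in − Q̇/(ṁ c_p) = 30.559 °C.
T(t) = T_ss + (T₀ − T_ss) e^(−t/τ). Set T = 22.0:
e^(−t/τ) = (22.0 − 30.559)/(10.9 − 30.559) = 0.43538
t = −315.57 · ln(0.43538) = 262.41 min.

262 min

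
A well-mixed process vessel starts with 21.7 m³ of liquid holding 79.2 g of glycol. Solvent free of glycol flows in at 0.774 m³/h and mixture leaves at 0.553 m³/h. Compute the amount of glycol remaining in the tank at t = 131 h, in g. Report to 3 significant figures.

9.50 g

Let m(t) be the amount of glycol. Volume: V(t) = V₀ + (Q_in − Q_out) t = 21.7 + 0.22100 t; V(131) = 50.651 m³.
Solute balance: dm/dt = 0 − Q_out C = −Q_out m/V(t).
dm/m = −Q_out dt/(V₀ + 0.22100 t); integrating gives ln(m/m₀) = −(Q_out/(Q_in−Q_out)) ln(V/V₀).
m = m₀ (V₀/V)^(Q_out/(Q_in−Q_out)) = 79.2 × (21.7/50.651)^(2.5023) = 9.4967 g.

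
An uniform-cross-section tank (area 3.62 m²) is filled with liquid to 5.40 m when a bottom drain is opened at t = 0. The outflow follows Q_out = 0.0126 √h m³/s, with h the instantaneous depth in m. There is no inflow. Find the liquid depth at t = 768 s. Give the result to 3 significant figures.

Accumulation of liquid (constant cross-section A): A dh/dt = −0.0126 √h.
This is separable: 2 d(√h)/dt = −0.0126/A, so √h = √h₀ − (0.0126/(2A)) t.
√h = √5.40 − 0.0126·768/(2·3.62) = 2.3238 − 1.3366 = 0.98722.
h = 0.98722² = 0.97459 m.

0.975 m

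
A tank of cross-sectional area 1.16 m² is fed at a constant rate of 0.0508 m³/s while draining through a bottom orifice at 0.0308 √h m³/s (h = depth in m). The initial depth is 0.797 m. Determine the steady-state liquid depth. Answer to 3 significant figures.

2.72 m

A dh/dt = Q_in − 0.0308 √h. Steady state requires inflow = outflow:
Q_in = 0.0308 √h_ss ⇒ √h_ss = 0.0508/0.0308 = 1.6494.
h_ss = 1.6494² = 2.7204 m. (Since h₀ = 0.797 m < h_ss, the level will rise toward this value.)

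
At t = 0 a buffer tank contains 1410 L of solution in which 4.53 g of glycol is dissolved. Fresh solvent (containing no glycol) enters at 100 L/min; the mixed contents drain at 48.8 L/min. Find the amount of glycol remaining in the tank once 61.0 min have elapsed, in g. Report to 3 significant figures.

Let m(t) be the amount of glycol. Volume: V(t) = V₀ + (Q_in − Q_out) t = 1410 + 51.200 t; V(61.0) = 4533.2 L.
Species balance (pure solvent in): dm/dt = −Q_out · m/V(t).
Separate: dm/m = −Q_out dt/V(t) ⇒ ln(m/m₀) = −(Q_out/(Q_in−Q_out)) ln(V/V₀).
m = m₀ (V₀/V)^(Q_out/(Q_in−Q_out)) = 4.53 × (1410/4533.2)^(0.95312) = 1.4883 g.

1.49 g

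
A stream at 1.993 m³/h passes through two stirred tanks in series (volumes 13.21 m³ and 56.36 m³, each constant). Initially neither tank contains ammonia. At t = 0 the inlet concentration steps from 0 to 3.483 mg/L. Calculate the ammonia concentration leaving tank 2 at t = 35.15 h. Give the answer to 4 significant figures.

2.176 mg/L

Each tank obeys Vᵢ dCᵢ/dt = Q(Cᵢ₋₁ − Cᵢ), so τᵢ = Vᵢ/Q.
τ₁ = 13.21/1.993 = 6.62820 h; τ₂ = 56.36/1.993 = 28.2790 h.
Tank 1: C₁ = C_in(1 − e^(−t/τ₁)). Tank 2 (τ₁ ≠ τ₂): C₂ = C_in[1 − (τ₁ e^(−t/τ₁) − τ₂ e^(−t/τ₂))/(τ₁ − τ₂)].
At t = 35.15: e^(−t/τ₁) = 0.00497614, e^(−t/τ₂) = 0.288525.
C₂ = 3.483·[1 − (6.62820·0.00497614 − 28.2790·0.288525)/(-21.6508)] = 3.483·0.624669 = 2.17572 mg/L.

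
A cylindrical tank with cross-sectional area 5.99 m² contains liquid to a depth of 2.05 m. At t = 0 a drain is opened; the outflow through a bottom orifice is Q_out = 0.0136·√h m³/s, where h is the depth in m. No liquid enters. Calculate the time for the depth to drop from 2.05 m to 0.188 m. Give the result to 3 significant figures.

879 s

A dh/dt = −Q_out = −0.0136 √h.
This is separable: 2 d(√h)/dt = −0.0136/A, so √h = √h₀ − (0.0136/(2A)) t.
t = 2A(√h₀ − √h)/0.0136 = 2·5.99·(√2.05 − √0.188)/0.0136
  = 11.980 × (1.4318 − 0.43359) / 0.0136 = 879.29 s.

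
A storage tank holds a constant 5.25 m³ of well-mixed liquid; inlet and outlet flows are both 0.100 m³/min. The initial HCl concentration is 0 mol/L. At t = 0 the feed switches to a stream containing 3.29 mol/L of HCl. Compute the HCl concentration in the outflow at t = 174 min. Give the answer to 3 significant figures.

Species balance on the tank: V dC/dt = Q(C_in − C).
Time constant τ = V/Q = 5.25/0.100 = 52.500 min.
Solution: C(t) = C_in + (C₀ − C_in) e^(−t/τ).
C(174) = 3.29 + (0 − 3.29)·e^(−174/52.500) = 3.29 + (-3.2900)·0.036360 = 3.1704 mol/L.

3.17 mol/L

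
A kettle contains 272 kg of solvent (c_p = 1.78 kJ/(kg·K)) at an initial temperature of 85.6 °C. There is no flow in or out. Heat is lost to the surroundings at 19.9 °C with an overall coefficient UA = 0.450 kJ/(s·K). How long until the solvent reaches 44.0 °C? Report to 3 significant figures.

M c_p dT/dt = −UA(T − T_amb).
τ = M c_p/UA = 1075.9 s; T_ss = T_amb = 19.900 °C.
T(t) = T_ss + (T₀ − T_ss)e^(−t/τ); set T = 44.0:
t = −τ ln[(T − T_ss)/(T₀ − T_ss)] = −1075.9 · ln(0.36682) = 1079.0 s.

1080 s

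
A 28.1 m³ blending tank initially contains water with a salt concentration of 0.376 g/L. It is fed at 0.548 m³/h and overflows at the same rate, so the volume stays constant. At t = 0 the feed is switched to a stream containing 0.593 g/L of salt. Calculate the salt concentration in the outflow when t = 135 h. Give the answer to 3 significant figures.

0.577 g/L

Transient balance on the dissolved component: V dC/dt = Q(C_in − C).
Rewrite as dC/dt + C/τ = C_in/τ, τ = V/Q = 51.277 h.
C approaches C_in exponentially: C(t) = C_in + (C₀ − C_in) e^(−t/τ).
C(135) = 0.593 + (0.376 − 0.593)·e^(−135/51.277) = 0.593 + (-0.21700)·0.071881 = 0.57740 g/L.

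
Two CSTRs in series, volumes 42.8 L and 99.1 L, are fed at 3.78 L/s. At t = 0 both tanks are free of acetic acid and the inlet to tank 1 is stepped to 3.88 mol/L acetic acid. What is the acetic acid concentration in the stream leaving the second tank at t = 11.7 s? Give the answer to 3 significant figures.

0.559 mol/L

Each tank obeys Vᵢ dCᵢ/dt = Q(Cᵢ₋₁ − Cᵢ), so τᵢ = Vᵢ/Q.
τ₁ = 42.8/3.78 = 11.323 s; τ₂ = 99.1/3.78 = 26.217 s.
Solving the cascade with C₁(0)=C₂(0)=0 gives C₂(t) = C_in[1 − (τ₁ e^(−t/τ₁) − τ₂ e^(−t/τ₂))/(τ₁ − τ₂)].
At t = 11.7: e^(−t/τ₁) = 0.35582, e^(−t/τ₂) = 0.64001.
C₂ = 3.88·[1 − (11.323·0.35582 − 26.217·0.64001)/(-14.894)] = 3.88·0.14395 = 0.55854 mol/L.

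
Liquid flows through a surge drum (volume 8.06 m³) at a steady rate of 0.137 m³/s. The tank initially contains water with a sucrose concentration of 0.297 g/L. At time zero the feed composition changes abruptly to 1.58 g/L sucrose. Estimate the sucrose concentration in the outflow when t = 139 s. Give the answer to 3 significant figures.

Species balance on the tank: V dC/dt = Q(C_in − C).
So dC/dt = (C_in − C)/τ with τ = V/Q = 8.06/0.137 = 58.832 s.
Solution: C(t) = C_in + (C₀ − C_in) e^(−t/τ).
C(139) = 1.58 + (0.297 − 1.58)·e^(−139/58.832) = 1.58 + (-1.2830)·0.094170 = 1.4592 g/L.

1.46 g/L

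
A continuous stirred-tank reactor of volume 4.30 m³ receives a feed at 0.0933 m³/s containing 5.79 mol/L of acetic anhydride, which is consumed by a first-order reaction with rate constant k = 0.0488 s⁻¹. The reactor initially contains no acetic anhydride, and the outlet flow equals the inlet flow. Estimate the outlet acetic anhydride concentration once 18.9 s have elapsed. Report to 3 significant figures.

1.31 mol/L

Accumulation = in − out − consumed: V dC/dt = Q C_in − Q C − k V C.
This is linear with rate a = Q/V + k = 0.070498 s⁻¹.
C_ss = Q C_in/(Q + kV) = 1.7820 mol/L; C(t) = C_ss + (C₀ − C_ss) e^(−a t).
C(18.9) = 1.7820 + (-1.7820)·e^(−0.070498·18.9) = 1.7820 + (-1.7820)·0.26384 = 1.3119 mol/L.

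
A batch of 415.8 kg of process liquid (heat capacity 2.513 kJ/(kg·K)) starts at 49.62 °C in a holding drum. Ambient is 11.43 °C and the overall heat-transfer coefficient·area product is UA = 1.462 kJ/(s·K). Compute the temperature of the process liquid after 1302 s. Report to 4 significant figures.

17.61 °C

First-law balance (no shaft work): M c_p dT/dt = −UA(T − T_amb).
dT/dt = (T_ss − T)/τ with T_ss = T_amb = 11.4300 °C, τ = M c_p/UA = 415.8·2.513/1.462 = 714.710 s.
Integrating: T(t) = T_ss + (T₀ − T_ss) e^(−t/τ).
T(1302) = 11.4300 + (38.1900)·0.161747 = 17.6071 °C.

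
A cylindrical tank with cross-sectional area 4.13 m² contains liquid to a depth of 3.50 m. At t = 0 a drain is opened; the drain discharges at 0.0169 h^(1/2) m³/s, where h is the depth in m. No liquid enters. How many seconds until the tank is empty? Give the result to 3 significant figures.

914 s

With no inflow, A dh/dt = −0.0169 √h.
Separate and integrate: 2(√h − √h₀) = −(0.0169/A) t.
Set h = 0: 2√h₀ = (0.0169/A) t_empty ⇒ t_empty = 2A√h₀/0.0169.
t_empty = 2·4.13·√3.50/0.0169 = 8.2600·1.8708/0.0169 = 914.38 s.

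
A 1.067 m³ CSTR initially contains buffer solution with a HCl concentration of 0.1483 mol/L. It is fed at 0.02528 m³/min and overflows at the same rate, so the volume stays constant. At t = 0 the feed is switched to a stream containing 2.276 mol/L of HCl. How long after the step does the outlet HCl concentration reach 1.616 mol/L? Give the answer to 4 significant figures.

Species balance: V dC/dt = Q(C_in − C) ⇒ τ = V/Q = 42.2073 min.
C(t) = C_in + (C₀ − C_in) e^(−t/τ). Set C = 1.616 and solve for t:
e^(−t/τ) = (C − C_in)/(C₀ − C_in) = (1.616 − 2.276)/(0.1483 − 2.276) = 0.310194
t = −τ ln(…) = 42.2073 × 1.17056 = 49.4060 min.

49.41 min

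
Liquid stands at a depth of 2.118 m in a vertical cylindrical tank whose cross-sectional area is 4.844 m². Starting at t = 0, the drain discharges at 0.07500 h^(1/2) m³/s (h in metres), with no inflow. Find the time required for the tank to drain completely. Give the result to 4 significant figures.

188.0 s

Accumulation of liquid (constant cross-section A): A dh/dt = −0.07500 √h.
This is separable: 2 d(√h)/dt = −0.07500/A, so √h = √h₀ − (0.07500/(2A)) t.
Tank is empty when √h = 0: t_empty = 2A√h₀/0.07500.
t_empty = 2·4.844·√2.118/0.07500 = 9.68800·1.45534/0.07500 = 187.990 s.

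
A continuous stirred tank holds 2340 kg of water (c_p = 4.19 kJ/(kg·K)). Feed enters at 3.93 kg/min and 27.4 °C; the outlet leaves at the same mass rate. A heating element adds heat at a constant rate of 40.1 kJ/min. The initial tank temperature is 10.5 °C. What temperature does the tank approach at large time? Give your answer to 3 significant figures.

29.8 °C

M c_p dT/dt = ṁ c_p (T_in − T) + Q̇.
At steady state dT/dt = 0 ⇒ T_ss = T_in + Q̇/(ṁ c_p) = 27.4 + 40.1/(3.93·4.19) = 29.835 °C.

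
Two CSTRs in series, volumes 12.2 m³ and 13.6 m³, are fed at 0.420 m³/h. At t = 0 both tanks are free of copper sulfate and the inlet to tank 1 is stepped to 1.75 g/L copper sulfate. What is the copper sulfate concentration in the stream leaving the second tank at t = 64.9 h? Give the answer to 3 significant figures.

Time constants: τᵢ = Vᵢ/Q for each well-mixed tank.
τ₁ = 12.2/0.420 = 29.048 h; τ₂ = 13.6/0.420 = 32.381 h.
Tank 1: C₁ = C_in(1 − e^(−t/τ₁)). Tank 2 (τ₁ ≠ τ₂): C₂ = C_in[1 − (τ₁ e^(−t/τ₁) − τ₂ e^(−t/τ₂))/(τ₁ − τ₂)].
At t = 64.9: e^(−t/τ₁) = 0.10707, e^(−t/τ₂) = 0.13476.
C₂ = 1.75·[1 − (29.048·0.10707 − 32.381·0.13476)/(-3.3333)] = 1.75·0.62396 = 1.0919 g/L.

1.09 g/L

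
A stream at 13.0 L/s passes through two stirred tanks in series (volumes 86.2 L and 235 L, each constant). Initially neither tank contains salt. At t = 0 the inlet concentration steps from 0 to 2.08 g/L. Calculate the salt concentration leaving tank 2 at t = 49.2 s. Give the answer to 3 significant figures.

1.86 g/L

Time constants: τᵢ = Vᵢ/Q for each well-mixed tank.
τ₁ = 86.2/13.0 = 6.6308 s; τ₂ = 235/13.0 = 18.077 s.
Tank 1: C₁ = C_in(1 − e^(−t/τ₁)). Tank 2 (τ₁ ≠ τ₂): C₂ = C_in[1 − (τ₁ e^(−t/τ₁) − τ₂ e^(−t/τ₂))/(τ₁ − τ₂)].
At t = 49.2: e^(−t/τ₁) = 0.00059918, e^(−t/τ₂) = 0.065763.
C₂ = 2.08·[1 − (6.6308·0.00059918 − 18.077·0.065763)/(-11.446)] = 2.08·0.89649 = 1.8647 g/L.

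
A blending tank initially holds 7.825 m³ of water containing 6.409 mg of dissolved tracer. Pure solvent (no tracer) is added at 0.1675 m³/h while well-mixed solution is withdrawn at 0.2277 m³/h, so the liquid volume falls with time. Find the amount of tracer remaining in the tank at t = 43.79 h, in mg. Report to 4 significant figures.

1.355 mg

Total volume: dV/dt = Q_in − Q_out = -0.0602000 m³/h, so V(t) = 7.825 − 0.0602000 t and V(43.79) = 5.18884 m³.
Solute balance: dm/dt = 0 − Q_out C = −Q_out m/V(t).
dm/m = −Q_out dt/(V₀ − 0.0602000 t); integrating gives ln(m/m₀) = −(Q_out/(Q_in−Q_out)) ln(V/V₀).
m = m₀ (V₀/V)^(Q_out/(Q_in−Q_out)) = 6.409 × (7.825/5.18884)^(-3.78239) = 1.35506 mg.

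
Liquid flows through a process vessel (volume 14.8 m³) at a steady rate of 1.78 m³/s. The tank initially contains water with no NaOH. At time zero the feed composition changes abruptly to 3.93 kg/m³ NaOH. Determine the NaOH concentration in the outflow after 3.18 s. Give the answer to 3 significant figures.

Species balance on the tank: V dC/dt = Q(C_in − C).
Rewrite as dC/dt + C/τ = C_in/τ, τ = V/Q = 8.3146 s.
This is linear first-order; C(t) = C_in + (C₀ − C_in) e^(−t/τ).
C(3.18) = 3.93 + (0 − 3.93)·e^(−3.18/8.3146) = 3.93 + (-3.9300)·0.68218 = 1.2490 kg/m³.

1.25 kg/m³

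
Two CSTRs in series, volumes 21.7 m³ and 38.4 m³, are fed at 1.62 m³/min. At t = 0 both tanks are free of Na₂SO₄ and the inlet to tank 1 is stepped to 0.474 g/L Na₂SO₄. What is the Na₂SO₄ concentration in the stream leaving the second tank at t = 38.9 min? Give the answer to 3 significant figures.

Time constants: τᵢ = Vᵢ/Q for each well-mixed tank.
τ₁ = 21.7/1.62 = 13.395 min; τ₂ = 38.4/1.62 = 23.704 min.
Solving the cascade with C₁(0)=C₂(0)=0 gives C₂(t) = C_in[1 − (τ₁ e^(−t/τ₁) − τ₂ e^(−t/τ₂))/(τ₁ − τ₂)].
At t = 38.9: e^(−t/τ₁) = 0.054801, e^(−t/τ₂) = 0.19377.
C₂ = 0.474·[1 − (13.395·0.054801 − 23.704·0.19377)/(-10.309)] = 0.474·0.62566 = 0.29656 g/L.

0.297 g/L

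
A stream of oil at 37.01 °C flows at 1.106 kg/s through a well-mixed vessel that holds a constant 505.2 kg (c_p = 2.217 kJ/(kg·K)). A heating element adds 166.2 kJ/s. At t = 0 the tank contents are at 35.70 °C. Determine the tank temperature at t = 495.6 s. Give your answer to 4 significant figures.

Energy balance: M c_p dT/dt = ṁ c_p (T_in − T) + 166.2.
Rearrange: dT/dt = (T_ss − T)/τ with τ = M/ṁ = 456.781 s and T_ss = T_in + Q̇/(ṁ c_p) = 104.791 °C.
T approaches T_ss exponentially: T(t) = T_ss + (T₀ − T_ss) e^(−t/τ).
T(495.6) = 104.791 + (-69.0913)·e^(−495.6/456.781) = 104.791 + (-69.0913)·0.337907 = 81.4449 °C.

81.44 °C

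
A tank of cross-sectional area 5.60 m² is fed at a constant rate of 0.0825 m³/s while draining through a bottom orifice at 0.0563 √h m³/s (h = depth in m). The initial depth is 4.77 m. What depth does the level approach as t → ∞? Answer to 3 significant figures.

Level balance: A dh/dt = 0.0825 − 0.0563 √h. Setting dh/dt = 0:
Q_in = 0.0563 √h_ss ⇒ √h_ss = 0.0825/0.0563 = 1.4654.
h_ss = 1.4654² = 2.1473 m. (Since h₀ = 4.77 m > h_ss, the level will fall toward this value.)

2.15 m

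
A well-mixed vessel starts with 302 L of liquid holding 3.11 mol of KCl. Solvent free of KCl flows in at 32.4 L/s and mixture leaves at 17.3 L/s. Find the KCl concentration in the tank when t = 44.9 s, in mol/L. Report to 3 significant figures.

Let m(t) be the amount of KCl. Volume: V(t) = V₀ + (Q_in − Q_out) t = 302 + 15.100 t; V(44.9) = 979.99 L.
Solute balance: dm/dt = 0 − Q_out C = −Q_out m/V(t).
dm/m = −Q_out dt/(V₀ + 15.100 t); integrating gives ln(m/m₀) = −(Q_out/(Q_in−Q_out)) ln(V/V₀).
m = m₀ (V₀/V)^(Q_out/(Q_in−Q_out)) = 3.11 × (302/979.99)^(1.1457) = 0.80735 mol.
C = m/V = 0.80735/979.99 = 0.00082384 mol/L.

0.000824 mol/L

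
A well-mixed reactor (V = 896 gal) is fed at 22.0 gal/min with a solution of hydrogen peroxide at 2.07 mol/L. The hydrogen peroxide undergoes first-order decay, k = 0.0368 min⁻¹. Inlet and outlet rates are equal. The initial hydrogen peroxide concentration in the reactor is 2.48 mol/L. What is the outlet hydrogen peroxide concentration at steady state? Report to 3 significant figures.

0.828 mol/L

Species balance: V dC/dt = Q C_in − Q C − k V C.
At steady state: 0 = Q C_in − (Q + kV) C_ss, so C_ss = Q C_in/(Q + kV).
C_ss = 22.0·2.07/(22.0 + 0.0368·896) = 45.540/54.973 = 0.82841 mol/L.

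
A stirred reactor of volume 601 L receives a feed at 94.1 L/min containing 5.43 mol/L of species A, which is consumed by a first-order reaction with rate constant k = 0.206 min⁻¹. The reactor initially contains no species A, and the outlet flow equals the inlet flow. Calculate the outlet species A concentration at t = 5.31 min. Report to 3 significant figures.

Accumulation = in − out − consumed: V dC/dt = Q C_in − Q C − k V C.
dC/dt = (Q/V) C_in − (Q/V + k) C; effective rate a = Q/V + k = 0.15657 + 0.206 = 0.36257 min⁻¹.
C_ss = Q C_in/(Q + kV) = 2.3449 mol/L; C(t) = C_ss + (C₀ − C_ss) e^(−a t).
C(5.31) = 2.3449 + (-2.3449)·e^(−0.36257·5.31) = 2.3449 + (-2.3449)·0.14584 = 2.0029 mol/L.

2.00 mol/L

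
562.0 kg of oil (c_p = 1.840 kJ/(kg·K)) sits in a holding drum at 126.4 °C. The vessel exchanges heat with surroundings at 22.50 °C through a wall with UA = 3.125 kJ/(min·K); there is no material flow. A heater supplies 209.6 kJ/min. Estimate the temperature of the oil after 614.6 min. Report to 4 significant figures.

95.32 °C

M c_p dT/dt = −UA(T − T_amb) + Q̇.
dT/dt = (T_ss − T)/τ with T_ss = T_amb + Q̇/UA = 22.50 + 209.6/3.125 = 89.5720 °C, τ = M c_p/UA = 562.0·1.840/3.125 = 330.906 min.
Solution: T(t) = T_ss + (T₀ − T_ss) e^(−t/τ).
T(614.6) = 89.5720 + (36.8280)·0.156089 = 95.3205 °C.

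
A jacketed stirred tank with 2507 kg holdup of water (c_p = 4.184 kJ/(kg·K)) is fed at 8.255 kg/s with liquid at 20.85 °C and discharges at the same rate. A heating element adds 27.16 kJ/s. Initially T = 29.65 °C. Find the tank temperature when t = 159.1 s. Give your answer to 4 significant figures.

M c_p dT/dt = ṁ c_p (T_in − T) + Q̇.
τ = M/ṁ = 303.695 s; T_ss = T_in + Q̇/(ṁ c_p) = 20.85 + 27.16/(8.255·4.184) = 21.6364 °C.
T approaches T_ss exponentially: T(t) = T_ss + (T₀ − T_ss) e^(−t/τ).
T(159.1) = 21.6364 + (8.01364)·e^(−159.1/303.695) = 21.6364 + (8.01364)·0.592217 = 26.3822 °C.

26.38 °C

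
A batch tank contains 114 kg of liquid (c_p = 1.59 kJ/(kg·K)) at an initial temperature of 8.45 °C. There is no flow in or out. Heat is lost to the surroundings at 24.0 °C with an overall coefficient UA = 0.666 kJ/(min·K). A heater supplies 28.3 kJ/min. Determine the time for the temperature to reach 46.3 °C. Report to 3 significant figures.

Lumped-capacitance energy balance: M c_p dT/dt = UA(T_amb − T) + Q̇.
τ = M c_p/UA = 272.16 min; T_ss = T_amb + Q̇/UA = 24.0 + 28.3/0.666 = 66.492 °C.
T(t) = T_ss + (T₀ − T_ss)e^(−t/τ); set T = 46.3:
t = −τ ln[(T − T_ss)/(T₀ − T_ss)] = −272.16 · ln(0.34789) = 287.37 min.

287 min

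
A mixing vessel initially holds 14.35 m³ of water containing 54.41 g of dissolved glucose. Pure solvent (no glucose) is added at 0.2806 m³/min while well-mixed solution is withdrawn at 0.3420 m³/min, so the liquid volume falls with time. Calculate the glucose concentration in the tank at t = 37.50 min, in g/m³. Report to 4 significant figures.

Let m(t) be the amount of glucose. Volume: V(t) = V₀ + (Q_in − Q_out) t = 14.35 − 0.0614000 t; V(37.50) = 12.0475 m³.
Species balance (pure solvent in): dm/dt = −Q_out · m/V(t).
dm/m = −Q_out dt/(V₀ − 0.0614000 t); integrating gives ln(m/m₀) = −(Q_out/(Q_in−Q_out)) ln(V/V₀).
m = m₀ (V₀/V)^(Q_out/(Q_in−Q_out)) = 54.41 × (14.35/12.0475)^(-5.57003) = 20.5403 g.
C = m/V = 20.5403/12.0475 = 1.70494 g/m³.

1.705 g/m³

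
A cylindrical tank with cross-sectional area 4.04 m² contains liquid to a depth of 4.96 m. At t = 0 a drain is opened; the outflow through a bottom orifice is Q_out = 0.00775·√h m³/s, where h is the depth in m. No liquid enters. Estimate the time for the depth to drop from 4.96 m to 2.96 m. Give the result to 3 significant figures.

528 s

With no inflow, A dh/dt = −0.00775 √h.
Separate and integrate: 2(√h − √h₀) = −(0.00775/A) t.
t = 2A(√h₀ − √h)/0.00775 = 2·4.04·(√4.96 − √2.96)/0.00775
  = 8.0800 × (2.2271 − 1.7205) / 0.00775 = 528.21 s.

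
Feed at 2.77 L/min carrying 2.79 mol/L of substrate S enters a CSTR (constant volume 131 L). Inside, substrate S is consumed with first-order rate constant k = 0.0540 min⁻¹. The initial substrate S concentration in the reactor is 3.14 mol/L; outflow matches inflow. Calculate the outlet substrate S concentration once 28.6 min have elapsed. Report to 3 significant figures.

1.06 mol/L

Species balance: V dC/dt = Q C_in − Q C − k V C.
dC/dt = (Q/V) C_in − (Q/V + k) C; effective rate a = Q/V + k = 0.021145 + 0.0540 = 0.075145 min⁻¹.
C_ss = Q C_in/(Q + kV) = 0.78508 mol/L; C(t) = C_ss + (C₀ − C_ss) e^(−a t).
C(28.6) = 0.78508 + (2.3549)·e^(−0.075145·28.6) = 0.78508 + (2.3549)·0.11658 = 1.0596 mol/L.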